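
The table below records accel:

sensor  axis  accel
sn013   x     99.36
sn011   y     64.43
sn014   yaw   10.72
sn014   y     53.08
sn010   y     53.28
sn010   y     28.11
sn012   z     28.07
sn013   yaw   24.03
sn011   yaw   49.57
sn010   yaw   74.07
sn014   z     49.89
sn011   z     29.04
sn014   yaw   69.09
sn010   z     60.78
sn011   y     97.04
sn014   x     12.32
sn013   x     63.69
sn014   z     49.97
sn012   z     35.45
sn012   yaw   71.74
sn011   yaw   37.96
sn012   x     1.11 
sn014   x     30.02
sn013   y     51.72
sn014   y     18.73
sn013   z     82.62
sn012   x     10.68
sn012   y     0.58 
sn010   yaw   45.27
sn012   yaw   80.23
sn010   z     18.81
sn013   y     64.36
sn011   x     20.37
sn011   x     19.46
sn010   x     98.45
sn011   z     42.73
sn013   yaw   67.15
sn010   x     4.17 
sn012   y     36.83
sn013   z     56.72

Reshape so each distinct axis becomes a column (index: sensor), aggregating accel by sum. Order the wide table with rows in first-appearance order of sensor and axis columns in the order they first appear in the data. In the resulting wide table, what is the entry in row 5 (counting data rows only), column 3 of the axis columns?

With rows in first-appearance order of sensor, row 5 is sensor=sn012. axis columns in first-appearance order: x, y, yaw, z; column 3 is yaw.
Long rows with sensor=sn012, axis=yaw: 71.74 + 80.23 = 151.97.

151.97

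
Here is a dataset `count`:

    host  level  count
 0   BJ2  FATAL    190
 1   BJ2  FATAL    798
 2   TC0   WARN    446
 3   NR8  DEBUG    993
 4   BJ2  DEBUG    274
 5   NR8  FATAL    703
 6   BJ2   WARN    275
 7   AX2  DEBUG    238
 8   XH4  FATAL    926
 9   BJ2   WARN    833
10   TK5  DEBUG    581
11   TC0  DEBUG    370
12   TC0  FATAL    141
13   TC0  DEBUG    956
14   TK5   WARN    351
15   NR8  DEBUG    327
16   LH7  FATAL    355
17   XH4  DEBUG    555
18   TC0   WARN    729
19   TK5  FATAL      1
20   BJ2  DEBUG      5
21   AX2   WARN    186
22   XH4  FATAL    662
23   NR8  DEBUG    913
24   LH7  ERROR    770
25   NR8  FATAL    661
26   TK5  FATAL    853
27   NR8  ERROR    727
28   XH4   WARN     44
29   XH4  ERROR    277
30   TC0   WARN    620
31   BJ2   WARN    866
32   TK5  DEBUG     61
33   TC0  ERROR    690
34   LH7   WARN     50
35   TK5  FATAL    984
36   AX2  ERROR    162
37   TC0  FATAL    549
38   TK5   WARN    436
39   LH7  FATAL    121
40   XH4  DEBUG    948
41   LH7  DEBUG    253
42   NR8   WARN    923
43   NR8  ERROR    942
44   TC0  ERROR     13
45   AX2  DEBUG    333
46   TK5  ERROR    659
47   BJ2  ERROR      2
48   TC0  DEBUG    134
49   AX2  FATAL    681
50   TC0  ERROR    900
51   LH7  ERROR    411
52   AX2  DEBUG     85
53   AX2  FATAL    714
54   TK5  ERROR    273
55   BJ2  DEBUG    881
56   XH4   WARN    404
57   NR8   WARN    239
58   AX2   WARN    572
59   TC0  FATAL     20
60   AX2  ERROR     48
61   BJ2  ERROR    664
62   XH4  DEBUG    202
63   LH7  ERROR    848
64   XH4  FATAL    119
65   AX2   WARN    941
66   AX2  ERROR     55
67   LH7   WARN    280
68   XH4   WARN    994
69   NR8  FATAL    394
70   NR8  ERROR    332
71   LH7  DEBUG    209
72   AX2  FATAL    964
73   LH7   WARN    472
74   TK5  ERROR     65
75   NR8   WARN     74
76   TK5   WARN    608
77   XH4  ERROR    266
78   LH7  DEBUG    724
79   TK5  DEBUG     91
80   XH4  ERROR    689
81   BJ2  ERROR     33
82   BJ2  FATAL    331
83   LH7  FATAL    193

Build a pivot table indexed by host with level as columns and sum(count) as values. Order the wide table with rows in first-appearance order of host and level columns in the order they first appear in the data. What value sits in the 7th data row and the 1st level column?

With rows in first-appearance order of host, row 7 is host=LH7. level columns in first-appearance order: FATAL, WARN, DEBUG, ERROR; column 1 is FATAL.
Long rows with host=LH7, level=FATAL: 355 + 121 + 193 = 669.

669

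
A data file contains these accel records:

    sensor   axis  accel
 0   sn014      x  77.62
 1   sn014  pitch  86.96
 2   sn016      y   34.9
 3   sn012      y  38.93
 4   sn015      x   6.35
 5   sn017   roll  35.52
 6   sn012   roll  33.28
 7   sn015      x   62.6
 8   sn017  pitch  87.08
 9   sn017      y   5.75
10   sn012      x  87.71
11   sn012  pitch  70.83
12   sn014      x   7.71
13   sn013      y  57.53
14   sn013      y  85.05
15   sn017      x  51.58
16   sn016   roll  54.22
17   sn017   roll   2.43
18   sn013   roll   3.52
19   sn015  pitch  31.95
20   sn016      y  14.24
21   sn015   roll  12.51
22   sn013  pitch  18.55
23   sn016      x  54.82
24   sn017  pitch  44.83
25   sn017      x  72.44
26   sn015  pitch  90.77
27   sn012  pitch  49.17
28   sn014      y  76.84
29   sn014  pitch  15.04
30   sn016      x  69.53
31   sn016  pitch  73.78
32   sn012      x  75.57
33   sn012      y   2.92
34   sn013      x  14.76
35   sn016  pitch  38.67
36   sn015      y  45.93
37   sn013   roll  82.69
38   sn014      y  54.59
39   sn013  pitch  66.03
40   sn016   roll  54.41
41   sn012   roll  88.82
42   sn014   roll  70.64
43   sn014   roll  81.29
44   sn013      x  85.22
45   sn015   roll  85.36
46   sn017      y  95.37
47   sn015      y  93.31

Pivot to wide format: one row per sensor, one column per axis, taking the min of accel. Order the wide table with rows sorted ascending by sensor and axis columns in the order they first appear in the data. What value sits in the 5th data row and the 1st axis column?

With rows sorted ascending by sensor, row 5 is sensor=sn016. axis columns in first-appearance order: x, pitch, y, roll; column 1 is x.
Long rows with sensor=sn016, axis=x: min(54.82, 69.53) = 54.82.

54.82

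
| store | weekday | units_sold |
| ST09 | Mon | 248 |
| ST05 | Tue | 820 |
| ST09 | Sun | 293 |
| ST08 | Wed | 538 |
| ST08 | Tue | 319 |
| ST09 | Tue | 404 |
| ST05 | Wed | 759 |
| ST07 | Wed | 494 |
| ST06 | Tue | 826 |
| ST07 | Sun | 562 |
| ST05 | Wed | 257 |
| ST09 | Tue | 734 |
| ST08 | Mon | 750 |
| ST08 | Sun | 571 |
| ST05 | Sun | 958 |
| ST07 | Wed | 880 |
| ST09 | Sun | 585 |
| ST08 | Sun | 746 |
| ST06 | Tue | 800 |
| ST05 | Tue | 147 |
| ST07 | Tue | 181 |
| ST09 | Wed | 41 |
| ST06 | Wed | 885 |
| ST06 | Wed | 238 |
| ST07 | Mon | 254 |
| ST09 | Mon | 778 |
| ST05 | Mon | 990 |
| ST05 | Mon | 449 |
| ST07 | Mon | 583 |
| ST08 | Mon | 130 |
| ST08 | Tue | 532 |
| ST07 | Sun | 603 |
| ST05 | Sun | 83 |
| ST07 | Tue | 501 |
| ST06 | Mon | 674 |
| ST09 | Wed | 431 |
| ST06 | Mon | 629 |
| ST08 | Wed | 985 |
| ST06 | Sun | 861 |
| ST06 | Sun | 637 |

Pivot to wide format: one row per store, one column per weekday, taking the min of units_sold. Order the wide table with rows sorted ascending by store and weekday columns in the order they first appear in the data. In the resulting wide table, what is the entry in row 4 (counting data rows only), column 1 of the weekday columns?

With rows sorted ascending by store, row 4 is store=ST08. weekday columns in first-appearance order: Mon, Tue, Sun, Wed; column 1 is Mon.
Long rows with store=ST08, weekday=Mon: min(750, 130) = 130.

130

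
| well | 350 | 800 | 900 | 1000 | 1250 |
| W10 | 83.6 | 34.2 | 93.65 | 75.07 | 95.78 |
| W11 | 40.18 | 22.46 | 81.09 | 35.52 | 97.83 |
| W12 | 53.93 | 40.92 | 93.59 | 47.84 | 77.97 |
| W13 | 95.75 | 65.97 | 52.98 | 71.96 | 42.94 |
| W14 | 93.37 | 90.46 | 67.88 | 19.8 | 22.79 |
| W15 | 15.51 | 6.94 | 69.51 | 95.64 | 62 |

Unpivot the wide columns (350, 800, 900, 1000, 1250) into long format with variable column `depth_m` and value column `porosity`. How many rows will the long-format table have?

30

6 well values × 5 melted columns = 30 rows.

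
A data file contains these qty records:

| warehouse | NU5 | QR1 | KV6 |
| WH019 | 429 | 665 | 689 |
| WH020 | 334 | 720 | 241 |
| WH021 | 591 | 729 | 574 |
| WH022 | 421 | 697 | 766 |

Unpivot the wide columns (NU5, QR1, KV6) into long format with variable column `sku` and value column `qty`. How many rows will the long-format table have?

12

4 warehouse values × 3 melted columns = 12 rows.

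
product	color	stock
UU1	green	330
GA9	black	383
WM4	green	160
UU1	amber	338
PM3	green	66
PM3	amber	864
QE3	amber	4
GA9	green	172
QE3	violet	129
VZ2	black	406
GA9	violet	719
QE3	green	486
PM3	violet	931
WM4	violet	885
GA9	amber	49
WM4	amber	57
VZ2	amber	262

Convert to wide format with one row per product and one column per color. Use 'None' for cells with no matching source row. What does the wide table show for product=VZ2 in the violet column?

No long-format row has product=VZ2 and color=violet, so the cell is None.

None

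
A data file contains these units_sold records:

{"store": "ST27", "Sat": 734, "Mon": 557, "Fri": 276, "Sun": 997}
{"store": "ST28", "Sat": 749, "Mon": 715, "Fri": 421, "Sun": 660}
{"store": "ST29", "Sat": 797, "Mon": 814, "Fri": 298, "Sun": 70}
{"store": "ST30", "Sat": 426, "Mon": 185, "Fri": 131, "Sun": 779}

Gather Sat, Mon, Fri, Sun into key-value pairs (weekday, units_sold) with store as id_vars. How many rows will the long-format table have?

16

4 store values × 4 melted columns = 16 rows.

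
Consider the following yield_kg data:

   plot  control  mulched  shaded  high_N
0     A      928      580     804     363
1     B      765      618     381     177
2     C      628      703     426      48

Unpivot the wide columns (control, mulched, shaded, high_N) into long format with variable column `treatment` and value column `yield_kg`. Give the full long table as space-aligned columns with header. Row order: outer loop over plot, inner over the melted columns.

plot  treatment  yield_kg
A     control    928     
A     mulched    580     
A     shaded     804     
A     high_N     363     
B     control    765     
B     mulched    618     
B     shaded     381     
B     high_N     177     
C     control    628     
C     mulched    703     
C     shaded     426     
C     high_N     48      

Each (plot, column) pair becomes one row: 3 × 4 = 12 rows.
For example, (A, control) → yield_kg=928.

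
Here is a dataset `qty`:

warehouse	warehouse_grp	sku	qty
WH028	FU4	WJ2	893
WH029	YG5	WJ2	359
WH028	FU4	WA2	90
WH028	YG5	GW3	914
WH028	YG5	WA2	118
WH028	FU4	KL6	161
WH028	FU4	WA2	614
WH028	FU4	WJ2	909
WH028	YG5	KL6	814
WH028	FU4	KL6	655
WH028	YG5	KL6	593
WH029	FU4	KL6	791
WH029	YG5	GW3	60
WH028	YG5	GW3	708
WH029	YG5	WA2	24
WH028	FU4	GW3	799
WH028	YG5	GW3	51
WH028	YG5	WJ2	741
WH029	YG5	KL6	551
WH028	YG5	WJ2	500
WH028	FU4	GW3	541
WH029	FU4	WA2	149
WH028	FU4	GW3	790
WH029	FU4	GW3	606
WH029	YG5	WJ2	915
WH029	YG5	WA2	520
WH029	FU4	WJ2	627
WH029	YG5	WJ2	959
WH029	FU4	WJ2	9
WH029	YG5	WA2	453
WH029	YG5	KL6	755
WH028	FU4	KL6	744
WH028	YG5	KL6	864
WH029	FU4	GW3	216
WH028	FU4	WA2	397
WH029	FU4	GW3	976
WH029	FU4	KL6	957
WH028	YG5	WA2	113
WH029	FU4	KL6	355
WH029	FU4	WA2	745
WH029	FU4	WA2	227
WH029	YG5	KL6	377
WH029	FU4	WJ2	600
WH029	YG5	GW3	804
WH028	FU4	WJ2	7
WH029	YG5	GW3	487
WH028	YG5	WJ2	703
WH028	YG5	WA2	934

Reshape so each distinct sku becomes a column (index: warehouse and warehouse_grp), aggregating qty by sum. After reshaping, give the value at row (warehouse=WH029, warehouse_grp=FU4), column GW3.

1798

Rows with warehouse=WH029, warehouse_grp=FU4 and sku=GW3: qty values are 606, 216, 976.
606 + 216 + 976 = 1798.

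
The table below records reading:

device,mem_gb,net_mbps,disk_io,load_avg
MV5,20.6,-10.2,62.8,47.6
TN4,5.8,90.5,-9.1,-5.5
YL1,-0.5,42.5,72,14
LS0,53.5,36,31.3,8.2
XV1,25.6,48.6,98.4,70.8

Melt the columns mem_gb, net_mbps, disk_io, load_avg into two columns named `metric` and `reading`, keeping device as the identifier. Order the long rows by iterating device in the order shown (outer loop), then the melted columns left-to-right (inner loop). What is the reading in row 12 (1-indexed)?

20 rows total (5 × 4). Row 12: index ⌊(12-1)/4⌋ = 2 into device → YL1; (12-1) mod 4 = 3 into the melted columns → load_avg.
So row 12 is (YL1, load_avg, 14); reading = 14.

14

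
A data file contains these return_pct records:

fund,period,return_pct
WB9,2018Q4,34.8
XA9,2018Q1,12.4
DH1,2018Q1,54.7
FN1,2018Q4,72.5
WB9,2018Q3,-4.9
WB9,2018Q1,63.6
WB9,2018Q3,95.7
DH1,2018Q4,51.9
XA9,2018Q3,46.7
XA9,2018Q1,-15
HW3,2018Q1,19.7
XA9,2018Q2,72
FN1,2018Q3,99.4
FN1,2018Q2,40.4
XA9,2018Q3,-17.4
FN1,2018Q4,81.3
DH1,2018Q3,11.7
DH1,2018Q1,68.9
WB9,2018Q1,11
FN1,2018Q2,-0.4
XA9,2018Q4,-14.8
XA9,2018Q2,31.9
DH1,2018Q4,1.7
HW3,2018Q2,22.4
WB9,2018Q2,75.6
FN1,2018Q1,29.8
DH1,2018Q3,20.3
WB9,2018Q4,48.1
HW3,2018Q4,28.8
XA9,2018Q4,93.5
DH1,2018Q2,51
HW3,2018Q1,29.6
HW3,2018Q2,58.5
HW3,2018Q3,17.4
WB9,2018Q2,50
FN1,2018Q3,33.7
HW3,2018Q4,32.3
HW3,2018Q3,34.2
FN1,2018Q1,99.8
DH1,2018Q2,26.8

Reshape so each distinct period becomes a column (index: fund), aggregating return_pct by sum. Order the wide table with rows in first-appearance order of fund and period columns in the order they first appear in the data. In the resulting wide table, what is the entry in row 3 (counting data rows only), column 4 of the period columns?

77.8

With rows in first-appearance order of fund, row 3 is fund=DH1. period columns in first-appearance order: 2018Q4, 2018Q1, 2018Q3, 2018Q2; column 4 is 2018Q2.
Long rows with fund=DH1, period=2018Q2: 51 + 26.8 = 77.8.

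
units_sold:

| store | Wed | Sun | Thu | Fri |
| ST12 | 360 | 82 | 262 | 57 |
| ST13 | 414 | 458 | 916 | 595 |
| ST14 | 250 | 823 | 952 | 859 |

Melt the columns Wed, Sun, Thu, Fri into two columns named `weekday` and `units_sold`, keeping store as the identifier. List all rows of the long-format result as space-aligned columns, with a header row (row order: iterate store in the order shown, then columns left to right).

store  weekday  units_sold
ST12   Wed      360       
ST12   Sun      82        
ST12   Thu      262       
ST12   Fri      57        
ST13   Wed      414       
ST13   Sun      458       
ST13   Thu      916       
ST13   Fri      595       
ST14   Wed      250       
ST14   Sun      823       
ST14   Thu      952       
ST14   Fri      859       

Each (store, column) pair becomes one row: 3 × 4 = 12 rows.
For example, (ST12, Wed) → units_sold=360.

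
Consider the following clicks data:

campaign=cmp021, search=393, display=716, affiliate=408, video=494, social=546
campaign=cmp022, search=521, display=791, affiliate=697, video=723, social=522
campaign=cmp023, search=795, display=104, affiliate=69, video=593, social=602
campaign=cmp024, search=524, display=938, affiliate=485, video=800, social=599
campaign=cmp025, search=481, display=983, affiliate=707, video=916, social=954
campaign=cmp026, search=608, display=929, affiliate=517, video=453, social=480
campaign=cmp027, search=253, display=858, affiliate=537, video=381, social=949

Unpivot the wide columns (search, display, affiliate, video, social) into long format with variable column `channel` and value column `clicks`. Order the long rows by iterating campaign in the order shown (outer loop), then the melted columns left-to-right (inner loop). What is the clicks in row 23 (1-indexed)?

707

35 rows total (7 × 5). Row 23: index ⌊(23-1)/5⌋ = 4 into campaign → cmp025; (23-1) mod 5 = 2 into the melted columns → affiliate.
So row 23 is (cmp025, affiliate, 707); clicks = 707.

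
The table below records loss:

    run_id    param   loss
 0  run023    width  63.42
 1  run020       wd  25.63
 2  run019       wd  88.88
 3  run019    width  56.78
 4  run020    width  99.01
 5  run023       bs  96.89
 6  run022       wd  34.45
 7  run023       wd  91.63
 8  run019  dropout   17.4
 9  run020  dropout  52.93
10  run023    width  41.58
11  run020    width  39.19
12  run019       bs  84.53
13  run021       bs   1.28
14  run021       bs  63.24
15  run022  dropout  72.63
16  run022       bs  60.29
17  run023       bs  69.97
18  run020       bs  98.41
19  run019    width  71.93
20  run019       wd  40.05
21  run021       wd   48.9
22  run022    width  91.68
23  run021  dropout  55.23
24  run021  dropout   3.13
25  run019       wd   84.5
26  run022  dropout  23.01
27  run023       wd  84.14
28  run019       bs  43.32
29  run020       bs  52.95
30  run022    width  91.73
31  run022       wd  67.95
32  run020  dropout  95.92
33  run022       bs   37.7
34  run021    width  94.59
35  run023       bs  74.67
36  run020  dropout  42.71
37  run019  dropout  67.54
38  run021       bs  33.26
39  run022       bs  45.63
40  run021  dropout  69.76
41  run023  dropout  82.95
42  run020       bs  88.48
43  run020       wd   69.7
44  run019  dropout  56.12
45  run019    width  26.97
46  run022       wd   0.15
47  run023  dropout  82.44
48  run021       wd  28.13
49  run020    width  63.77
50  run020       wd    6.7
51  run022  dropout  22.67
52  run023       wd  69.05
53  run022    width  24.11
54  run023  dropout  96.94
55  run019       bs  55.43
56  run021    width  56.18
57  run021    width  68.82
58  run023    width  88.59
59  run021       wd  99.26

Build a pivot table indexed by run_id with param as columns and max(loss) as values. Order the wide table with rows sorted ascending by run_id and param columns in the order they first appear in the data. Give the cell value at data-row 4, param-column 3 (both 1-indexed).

60.29

With rows sorted ascending by run_id, row 4 is run_id=run022. param columns in first-appearance order: width, wd, bs, dropout; column 3 is bs.
Long rows with run_id=run022, param=bs: max(60.29, 37.7, 45.63) = 60.29.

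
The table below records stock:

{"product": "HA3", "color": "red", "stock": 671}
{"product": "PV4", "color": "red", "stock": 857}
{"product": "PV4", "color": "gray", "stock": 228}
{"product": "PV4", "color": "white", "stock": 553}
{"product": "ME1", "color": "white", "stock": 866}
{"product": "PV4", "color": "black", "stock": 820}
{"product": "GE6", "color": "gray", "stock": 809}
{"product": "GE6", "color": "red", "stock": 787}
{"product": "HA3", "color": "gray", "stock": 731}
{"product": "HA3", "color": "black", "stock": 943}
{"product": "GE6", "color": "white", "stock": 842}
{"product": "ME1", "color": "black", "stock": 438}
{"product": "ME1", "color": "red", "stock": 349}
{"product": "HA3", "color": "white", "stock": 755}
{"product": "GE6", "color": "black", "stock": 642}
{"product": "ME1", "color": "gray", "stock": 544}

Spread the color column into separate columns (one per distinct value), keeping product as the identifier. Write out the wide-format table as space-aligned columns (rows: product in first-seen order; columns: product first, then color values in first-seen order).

Columns: product plus the 4 distinct color values (red, gray, white, black).
For example, row HA3 column red takes stock=671 from the long row (HA3, red).

product  red  gray  white  black
HA3      671  731   755    943  
PV4      857  228   553    820  
ME1      349  544   866    438  
GE6      787  809   842    642  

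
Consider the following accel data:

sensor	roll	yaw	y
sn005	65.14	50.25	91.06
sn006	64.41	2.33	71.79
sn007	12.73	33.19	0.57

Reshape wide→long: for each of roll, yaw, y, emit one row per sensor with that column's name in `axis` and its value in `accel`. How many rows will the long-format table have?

3 sensor values × 3 melted columns = 9 rows.

9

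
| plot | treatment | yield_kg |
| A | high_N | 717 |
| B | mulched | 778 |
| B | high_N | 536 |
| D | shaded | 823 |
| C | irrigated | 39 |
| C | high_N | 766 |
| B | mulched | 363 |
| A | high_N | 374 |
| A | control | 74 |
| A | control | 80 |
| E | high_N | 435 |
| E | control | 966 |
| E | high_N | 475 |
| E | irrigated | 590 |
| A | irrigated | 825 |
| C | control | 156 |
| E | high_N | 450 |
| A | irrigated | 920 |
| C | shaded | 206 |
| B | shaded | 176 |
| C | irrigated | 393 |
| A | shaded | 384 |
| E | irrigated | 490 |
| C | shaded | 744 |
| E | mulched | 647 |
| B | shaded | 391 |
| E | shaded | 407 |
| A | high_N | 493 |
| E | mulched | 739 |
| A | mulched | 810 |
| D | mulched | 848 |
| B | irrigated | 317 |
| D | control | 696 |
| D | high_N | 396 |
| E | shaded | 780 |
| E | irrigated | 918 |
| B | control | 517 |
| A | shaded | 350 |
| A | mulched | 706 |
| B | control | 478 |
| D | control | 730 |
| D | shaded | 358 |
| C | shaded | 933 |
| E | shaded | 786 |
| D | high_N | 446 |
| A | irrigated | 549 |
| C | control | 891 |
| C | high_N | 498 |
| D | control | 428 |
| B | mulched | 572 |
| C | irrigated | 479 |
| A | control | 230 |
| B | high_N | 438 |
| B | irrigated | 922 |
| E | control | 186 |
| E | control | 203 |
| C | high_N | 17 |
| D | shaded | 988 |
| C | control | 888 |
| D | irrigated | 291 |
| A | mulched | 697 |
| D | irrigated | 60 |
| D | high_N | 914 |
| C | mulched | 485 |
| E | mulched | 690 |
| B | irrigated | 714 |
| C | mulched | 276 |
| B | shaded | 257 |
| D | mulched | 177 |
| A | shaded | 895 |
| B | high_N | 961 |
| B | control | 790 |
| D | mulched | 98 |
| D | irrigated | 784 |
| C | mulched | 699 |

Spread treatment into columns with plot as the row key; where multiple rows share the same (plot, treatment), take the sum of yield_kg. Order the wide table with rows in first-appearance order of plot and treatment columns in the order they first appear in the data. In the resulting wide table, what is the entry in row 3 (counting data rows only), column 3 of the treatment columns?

2169

With rows in first-appearance order of plot, row 3 is plot=D. treatment columns in first-appearance order: high_N, mulched, shaded, irrigated, control; column 3 is shaded.
Long rows with plot=D, treatment=shaded: 823 + 358 + 988 = 2169.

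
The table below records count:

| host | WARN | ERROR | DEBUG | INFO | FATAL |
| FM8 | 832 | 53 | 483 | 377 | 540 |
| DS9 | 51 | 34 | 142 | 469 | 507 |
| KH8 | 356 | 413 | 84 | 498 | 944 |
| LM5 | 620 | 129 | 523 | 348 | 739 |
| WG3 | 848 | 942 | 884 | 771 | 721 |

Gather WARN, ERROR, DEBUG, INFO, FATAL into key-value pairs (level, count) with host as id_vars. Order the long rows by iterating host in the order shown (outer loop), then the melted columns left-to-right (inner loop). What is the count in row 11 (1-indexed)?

25 rows total (5 × 5). Row 11: index ⌊(11-1)/5⌋ = 2 into host → KH8; (11-1) mod 5 = 0 into the melted columns → WARN.
So row 11 is (KH8, WARN, 356); count = 356.

356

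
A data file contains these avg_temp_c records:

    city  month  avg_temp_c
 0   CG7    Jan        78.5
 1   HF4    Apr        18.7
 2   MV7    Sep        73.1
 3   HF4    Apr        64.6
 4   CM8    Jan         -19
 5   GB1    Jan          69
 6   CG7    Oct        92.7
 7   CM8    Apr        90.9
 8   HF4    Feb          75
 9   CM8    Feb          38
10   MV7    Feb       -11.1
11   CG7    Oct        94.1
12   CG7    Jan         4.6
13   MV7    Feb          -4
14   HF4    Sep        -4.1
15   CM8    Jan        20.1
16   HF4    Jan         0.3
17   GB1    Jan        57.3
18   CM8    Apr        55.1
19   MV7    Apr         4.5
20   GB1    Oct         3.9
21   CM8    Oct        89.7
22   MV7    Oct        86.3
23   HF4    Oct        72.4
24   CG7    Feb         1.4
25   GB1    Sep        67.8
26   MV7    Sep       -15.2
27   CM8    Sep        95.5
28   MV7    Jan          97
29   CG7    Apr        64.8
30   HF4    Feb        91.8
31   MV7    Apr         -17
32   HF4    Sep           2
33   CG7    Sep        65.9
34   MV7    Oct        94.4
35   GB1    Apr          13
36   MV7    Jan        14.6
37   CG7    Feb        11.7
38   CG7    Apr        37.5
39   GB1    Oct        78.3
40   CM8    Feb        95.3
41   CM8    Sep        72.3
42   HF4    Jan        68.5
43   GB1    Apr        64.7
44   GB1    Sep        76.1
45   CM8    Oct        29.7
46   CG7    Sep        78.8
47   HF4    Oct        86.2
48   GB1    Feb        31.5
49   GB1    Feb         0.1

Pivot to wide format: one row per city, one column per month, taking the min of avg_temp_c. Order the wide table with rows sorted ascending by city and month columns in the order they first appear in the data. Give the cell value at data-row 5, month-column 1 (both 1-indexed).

14.6

With rows sorted ascending by city, row 5 is city=MV7. month columns in first-appearance order: Jan, Apr, Sep, Oct, Feb; column 1 is Jan.
Long rows with city=MV7, month=Jan: min(97, 14.6) = 14.6.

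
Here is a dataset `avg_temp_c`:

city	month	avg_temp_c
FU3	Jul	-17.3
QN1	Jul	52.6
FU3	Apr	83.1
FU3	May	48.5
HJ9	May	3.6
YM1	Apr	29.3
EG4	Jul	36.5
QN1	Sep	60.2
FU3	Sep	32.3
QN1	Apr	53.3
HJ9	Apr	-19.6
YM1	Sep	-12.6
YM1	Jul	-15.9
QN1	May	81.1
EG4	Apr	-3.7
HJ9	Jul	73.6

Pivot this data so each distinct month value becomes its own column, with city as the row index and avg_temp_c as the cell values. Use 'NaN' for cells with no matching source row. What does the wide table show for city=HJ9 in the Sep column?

No long-format row has city=HJ9 and month=Sep, so the cell is NaN.

NaN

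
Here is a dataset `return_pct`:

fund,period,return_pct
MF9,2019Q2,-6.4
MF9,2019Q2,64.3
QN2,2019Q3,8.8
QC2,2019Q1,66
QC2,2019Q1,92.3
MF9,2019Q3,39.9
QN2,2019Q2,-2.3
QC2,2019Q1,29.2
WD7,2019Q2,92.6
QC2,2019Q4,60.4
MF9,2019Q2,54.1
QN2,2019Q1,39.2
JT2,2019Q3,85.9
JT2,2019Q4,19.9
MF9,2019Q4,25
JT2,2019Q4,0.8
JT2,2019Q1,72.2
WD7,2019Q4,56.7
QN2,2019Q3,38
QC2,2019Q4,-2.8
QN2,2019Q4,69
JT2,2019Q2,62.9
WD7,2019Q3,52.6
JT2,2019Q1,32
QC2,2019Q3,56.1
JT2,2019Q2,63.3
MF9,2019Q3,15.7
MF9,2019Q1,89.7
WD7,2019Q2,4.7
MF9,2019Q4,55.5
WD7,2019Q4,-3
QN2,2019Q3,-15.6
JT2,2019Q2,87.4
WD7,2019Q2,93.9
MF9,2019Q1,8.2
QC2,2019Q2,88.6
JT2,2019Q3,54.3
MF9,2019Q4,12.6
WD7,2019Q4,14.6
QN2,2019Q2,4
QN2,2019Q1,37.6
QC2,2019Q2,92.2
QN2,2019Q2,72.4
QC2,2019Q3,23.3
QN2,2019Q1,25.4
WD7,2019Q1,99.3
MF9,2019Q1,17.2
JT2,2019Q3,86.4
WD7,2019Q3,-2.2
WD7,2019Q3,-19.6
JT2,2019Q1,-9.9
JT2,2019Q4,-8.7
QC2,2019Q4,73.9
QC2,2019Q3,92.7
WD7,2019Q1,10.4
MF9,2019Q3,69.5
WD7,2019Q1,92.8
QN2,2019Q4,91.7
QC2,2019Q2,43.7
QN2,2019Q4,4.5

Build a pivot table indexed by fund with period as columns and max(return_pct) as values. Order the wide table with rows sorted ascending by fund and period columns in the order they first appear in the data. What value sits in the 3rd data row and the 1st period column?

92.2

With rows sorted ascending by fund, row 3 is fund=QC2. period columns in first-appearance order: 2019Q2, 2019Q3, 2019Q1, 2019Q4; column 1 is 2019Q2.
Long rows with fund=QC2, period=2019Q2: max(88.6, 92.2, 43.7) = 92.2.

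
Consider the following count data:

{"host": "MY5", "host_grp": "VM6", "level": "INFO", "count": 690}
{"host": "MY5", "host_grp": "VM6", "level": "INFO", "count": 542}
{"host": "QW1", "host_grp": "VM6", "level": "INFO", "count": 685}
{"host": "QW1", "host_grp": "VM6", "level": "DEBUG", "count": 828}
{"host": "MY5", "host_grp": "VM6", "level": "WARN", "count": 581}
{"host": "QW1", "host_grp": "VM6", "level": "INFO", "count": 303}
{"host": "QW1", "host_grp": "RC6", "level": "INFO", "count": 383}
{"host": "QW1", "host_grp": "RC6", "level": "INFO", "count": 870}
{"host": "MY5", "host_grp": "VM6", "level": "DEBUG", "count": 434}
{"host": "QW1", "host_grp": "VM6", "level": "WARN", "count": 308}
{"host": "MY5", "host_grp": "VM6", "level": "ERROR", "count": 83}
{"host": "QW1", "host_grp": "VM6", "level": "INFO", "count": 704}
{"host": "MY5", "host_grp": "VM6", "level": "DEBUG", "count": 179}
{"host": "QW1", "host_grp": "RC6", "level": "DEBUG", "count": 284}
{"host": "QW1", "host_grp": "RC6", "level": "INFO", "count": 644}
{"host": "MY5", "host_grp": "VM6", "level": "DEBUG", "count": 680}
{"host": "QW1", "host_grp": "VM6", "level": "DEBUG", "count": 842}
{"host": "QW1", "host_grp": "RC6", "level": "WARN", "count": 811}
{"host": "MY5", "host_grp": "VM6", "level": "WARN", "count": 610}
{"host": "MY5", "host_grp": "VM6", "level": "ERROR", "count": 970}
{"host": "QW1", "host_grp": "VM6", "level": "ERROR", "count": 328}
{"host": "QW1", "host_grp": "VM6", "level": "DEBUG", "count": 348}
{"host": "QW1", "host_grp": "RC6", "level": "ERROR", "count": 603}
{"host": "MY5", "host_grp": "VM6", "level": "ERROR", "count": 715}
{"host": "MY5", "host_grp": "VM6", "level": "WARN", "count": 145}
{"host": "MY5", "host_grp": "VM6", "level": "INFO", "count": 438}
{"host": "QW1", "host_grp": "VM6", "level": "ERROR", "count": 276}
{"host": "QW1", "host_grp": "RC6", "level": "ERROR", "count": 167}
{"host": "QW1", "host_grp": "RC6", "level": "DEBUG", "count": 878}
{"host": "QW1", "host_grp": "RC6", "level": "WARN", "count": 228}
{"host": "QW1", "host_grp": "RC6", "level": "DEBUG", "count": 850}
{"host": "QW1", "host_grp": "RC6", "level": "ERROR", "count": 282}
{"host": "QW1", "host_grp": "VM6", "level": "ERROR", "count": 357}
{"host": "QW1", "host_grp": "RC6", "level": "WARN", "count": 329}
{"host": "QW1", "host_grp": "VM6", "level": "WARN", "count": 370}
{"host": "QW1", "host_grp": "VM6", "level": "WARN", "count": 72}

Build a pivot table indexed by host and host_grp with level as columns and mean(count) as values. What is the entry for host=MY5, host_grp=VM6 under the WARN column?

445.33

Rows with host=MY5, host_grp=VM6 and level=WARN: count values are 581, 610, 145.
(581 + 610 + 145) / 3 = 445.33.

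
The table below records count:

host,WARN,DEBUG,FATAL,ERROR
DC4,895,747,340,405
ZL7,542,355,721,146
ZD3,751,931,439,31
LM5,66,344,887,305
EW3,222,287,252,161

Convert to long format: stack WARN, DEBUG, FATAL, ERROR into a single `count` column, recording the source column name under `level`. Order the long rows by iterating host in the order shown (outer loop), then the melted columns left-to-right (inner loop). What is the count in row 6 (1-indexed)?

355

20 rows total (5 × 4). Row 6: index ⌊(6-1)/4⌋ = 1 into host → ZL7; (6-1) mod 4 = 1 into the melted columns → DEBUG.
So row 6 is (ZL7, DEBUG, 355); count = 355.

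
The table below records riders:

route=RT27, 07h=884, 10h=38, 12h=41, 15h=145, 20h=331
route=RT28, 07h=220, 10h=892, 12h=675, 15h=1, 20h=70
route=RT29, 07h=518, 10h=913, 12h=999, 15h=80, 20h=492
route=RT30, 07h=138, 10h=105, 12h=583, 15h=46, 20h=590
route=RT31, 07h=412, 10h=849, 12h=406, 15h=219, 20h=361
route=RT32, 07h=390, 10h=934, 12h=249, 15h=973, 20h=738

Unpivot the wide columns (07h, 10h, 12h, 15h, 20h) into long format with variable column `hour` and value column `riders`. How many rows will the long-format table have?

6 route values × 5 melted columns = 30 rows.

30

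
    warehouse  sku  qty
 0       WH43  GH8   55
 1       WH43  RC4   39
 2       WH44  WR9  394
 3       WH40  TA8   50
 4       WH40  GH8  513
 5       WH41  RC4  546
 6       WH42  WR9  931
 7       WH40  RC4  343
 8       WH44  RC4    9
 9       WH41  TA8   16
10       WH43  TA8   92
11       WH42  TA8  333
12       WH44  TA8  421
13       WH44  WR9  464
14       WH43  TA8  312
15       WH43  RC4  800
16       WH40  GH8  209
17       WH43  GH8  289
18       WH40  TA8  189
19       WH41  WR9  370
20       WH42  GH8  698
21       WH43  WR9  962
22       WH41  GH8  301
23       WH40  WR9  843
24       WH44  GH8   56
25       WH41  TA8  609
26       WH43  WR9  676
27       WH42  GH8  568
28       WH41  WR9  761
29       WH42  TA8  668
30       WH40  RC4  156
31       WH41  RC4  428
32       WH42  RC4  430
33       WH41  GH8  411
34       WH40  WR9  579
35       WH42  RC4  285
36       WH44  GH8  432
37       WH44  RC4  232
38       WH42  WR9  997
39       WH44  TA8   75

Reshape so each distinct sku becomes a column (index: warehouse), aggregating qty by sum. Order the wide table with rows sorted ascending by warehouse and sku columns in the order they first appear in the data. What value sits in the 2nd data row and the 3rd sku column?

1131

With rows sorted ascending by warehouse, row 2 is warehouse=WH41. sku columns in first-appearance order: GH8, RC4, WR9, TA8; column 3 is WR9.
Long rows with warehouse=WH41, sku=WR9: 370 + 761 = 1131.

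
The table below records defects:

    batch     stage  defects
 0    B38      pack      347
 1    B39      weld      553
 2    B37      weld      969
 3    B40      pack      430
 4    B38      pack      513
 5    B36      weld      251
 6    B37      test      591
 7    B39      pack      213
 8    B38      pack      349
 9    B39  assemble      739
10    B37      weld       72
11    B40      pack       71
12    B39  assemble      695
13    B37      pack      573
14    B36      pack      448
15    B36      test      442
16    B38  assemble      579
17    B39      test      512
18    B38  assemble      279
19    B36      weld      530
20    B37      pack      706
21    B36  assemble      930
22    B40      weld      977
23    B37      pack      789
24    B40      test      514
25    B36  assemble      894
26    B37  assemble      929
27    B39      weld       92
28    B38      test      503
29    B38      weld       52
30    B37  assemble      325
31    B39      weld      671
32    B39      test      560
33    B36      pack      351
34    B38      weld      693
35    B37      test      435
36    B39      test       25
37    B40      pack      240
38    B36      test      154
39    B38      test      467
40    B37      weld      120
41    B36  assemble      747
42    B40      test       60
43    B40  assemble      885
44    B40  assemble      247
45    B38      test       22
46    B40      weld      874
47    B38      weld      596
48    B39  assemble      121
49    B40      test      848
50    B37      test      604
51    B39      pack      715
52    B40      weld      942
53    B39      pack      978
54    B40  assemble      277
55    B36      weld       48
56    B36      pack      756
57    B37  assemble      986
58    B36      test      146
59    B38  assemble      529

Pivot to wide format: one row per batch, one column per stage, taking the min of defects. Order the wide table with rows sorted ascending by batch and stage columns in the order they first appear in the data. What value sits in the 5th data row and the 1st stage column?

With rows sorted ascending by batch, row 5 is batch=B40. stage columns in first-appearance order: pack, weld, test, assemble; column 1 is pack.
Long rows with batch=B40, stage=pack: min(430, 71, 240) = 71.

71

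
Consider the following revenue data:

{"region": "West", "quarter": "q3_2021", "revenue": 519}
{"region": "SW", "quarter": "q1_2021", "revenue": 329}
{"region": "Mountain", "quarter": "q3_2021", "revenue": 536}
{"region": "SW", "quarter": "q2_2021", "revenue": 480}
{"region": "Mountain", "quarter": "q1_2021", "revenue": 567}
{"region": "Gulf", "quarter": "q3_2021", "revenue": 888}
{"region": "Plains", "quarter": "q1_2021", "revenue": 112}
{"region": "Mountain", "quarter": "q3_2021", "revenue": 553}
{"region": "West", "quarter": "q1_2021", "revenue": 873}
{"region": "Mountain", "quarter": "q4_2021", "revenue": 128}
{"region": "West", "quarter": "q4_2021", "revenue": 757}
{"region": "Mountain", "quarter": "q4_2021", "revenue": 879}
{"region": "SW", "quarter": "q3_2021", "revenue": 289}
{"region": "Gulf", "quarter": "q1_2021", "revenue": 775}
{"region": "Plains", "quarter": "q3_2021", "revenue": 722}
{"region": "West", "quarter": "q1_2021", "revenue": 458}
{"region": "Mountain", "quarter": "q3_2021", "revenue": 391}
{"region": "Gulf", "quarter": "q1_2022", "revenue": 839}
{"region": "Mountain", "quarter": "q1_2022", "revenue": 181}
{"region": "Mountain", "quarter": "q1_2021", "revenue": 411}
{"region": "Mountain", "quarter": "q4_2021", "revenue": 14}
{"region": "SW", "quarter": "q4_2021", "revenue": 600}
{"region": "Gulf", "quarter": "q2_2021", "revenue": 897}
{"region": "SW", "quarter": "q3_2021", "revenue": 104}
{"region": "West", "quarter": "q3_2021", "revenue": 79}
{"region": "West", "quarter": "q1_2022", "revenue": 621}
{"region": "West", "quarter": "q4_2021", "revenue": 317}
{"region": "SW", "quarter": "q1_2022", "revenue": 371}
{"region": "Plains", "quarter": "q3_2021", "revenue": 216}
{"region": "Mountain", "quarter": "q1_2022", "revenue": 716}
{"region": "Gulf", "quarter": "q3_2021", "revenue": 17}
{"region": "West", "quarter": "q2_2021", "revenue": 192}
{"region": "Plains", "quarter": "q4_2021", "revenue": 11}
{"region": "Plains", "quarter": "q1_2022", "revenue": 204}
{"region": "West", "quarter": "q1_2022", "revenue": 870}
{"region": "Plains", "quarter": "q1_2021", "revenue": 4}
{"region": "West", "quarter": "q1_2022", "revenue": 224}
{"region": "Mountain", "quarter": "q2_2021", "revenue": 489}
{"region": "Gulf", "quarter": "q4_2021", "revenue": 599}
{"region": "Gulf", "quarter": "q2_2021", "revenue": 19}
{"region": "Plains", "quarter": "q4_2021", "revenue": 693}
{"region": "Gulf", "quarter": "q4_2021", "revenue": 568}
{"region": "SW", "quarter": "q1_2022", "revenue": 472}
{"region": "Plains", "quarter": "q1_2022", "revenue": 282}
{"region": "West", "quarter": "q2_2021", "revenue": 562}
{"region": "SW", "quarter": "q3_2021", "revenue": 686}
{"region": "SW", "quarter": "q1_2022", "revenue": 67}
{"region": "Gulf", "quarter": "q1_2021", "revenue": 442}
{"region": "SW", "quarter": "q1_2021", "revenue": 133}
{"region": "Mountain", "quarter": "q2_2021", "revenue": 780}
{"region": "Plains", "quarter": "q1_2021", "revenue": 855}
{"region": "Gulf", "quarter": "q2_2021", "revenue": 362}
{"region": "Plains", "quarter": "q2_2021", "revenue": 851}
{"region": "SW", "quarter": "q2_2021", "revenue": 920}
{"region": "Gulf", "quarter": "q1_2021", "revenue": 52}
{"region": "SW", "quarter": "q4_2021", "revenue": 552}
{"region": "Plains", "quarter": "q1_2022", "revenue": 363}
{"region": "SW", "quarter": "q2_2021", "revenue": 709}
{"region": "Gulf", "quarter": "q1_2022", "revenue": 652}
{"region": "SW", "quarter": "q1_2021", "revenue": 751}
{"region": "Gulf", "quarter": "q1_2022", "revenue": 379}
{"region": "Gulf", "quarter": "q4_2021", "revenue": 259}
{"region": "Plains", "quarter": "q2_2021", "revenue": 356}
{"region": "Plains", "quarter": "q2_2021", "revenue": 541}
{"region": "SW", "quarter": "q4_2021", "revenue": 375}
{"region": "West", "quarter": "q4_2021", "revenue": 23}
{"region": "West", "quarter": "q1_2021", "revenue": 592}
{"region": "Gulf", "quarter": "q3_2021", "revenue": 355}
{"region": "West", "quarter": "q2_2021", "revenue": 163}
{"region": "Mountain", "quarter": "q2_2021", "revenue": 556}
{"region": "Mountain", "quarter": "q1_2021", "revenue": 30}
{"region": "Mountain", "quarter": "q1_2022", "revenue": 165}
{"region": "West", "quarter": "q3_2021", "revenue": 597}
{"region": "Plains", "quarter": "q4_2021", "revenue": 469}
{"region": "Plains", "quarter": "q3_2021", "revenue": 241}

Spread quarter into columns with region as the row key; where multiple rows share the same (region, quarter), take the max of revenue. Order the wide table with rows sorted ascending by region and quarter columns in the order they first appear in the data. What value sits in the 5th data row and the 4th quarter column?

With rows sorted ascending by region, row 5 is region=West. quarter columns in first-appearance order: q3_2021, q1_2021, q2_2021, q4_2021, q1_2022; column 4 is q4_2021.
Long rows with region=West, quarter=q4_2021: max(757, 317, 23) = 757.

757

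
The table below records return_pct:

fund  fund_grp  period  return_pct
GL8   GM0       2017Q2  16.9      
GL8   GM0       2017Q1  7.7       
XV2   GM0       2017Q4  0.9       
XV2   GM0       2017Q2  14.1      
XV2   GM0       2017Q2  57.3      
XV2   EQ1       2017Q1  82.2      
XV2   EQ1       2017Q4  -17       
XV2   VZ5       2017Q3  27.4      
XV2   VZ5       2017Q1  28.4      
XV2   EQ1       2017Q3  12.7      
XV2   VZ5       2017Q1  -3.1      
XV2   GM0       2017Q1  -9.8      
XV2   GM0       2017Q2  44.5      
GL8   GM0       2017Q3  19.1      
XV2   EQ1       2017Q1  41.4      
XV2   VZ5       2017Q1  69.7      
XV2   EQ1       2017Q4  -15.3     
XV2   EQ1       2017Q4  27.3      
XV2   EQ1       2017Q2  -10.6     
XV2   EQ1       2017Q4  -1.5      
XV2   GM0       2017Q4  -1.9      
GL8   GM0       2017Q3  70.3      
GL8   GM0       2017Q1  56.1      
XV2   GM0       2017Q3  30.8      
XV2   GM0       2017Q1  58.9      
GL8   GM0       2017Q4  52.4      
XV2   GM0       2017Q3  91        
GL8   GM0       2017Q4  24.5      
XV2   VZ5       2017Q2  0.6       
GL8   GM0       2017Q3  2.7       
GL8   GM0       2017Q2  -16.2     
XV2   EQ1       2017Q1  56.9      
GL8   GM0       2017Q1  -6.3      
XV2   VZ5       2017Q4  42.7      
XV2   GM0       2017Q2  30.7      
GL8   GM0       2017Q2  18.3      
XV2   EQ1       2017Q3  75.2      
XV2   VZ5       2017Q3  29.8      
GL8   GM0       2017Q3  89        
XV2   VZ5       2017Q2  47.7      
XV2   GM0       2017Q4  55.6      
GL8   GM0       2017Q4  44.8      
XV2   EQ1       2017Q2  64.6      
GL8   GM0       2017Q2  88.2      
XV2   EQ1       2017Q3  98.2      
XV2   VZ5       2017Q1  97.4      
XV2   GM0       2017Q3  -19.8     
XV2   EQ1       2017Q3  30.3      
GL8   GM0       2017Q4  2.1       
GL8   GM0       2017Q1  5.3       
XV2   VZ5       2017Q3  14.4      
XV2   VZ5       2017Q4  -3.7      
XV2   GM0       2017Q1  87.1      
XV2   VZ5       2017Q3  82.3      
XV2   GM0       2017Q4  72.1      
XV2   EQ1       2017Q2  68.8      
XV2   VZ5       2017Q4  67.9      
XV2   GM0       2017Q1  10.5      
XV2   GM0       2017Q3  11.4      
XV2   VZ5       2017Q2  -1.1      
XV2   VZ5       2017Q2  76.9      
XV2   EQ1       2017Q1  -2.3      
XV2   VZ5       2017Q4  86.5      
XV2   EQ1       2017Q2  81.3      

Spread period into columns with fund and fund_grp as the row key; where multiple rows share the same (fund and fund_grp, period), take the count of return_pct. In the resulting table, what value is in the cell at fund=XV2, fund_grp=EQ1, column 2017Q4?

4

Rows with fund=XV2, fund_grp=EQ1 and period=2017Q4: return_pct values are -17, -15.3, 27.3, -1.5.
4 rows match — count = 4.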